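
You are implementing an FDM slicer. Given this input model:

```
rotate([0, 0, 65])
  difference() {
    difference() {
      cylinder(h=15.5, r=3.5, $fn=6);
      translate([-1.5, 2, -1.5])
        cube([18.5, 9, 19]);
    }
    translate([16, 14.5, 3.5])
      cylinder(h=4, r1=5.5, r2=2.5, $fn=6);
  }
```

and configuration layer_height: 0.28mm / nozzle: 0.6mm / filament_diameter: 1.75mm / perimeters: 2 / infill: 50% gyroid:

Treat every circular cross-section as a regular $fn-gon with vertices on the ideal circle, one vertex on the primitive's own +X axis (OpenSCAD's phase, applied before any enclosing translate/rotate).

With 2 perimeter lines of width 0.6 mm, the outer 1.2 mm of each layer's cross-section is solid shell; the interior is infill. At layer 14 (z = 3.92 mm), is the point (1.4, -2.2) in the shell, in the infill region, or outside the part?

At z = 3.92 mm: the r=3.5 cylinder contributes a regular 6-gon of circumradius 3.5; the cube at (-1.5, 2) is present — its section is the full 18.5×9 rectangle; After the difference (first − rest): starting from the r=3.5 cylinder, the 18.5×9 cube at (-1.5, 2) partially overlaps it — only the 3.66 mm² overlap (of its 166.50 mm²) is removed, clipping the outline — 1 connected region; the cone at (16, 14.5): at t=0.105 of its height the radius interpolates to r₁+(r₂−r₁)t = 5.185, giving a regular 6-gon of that circumradius; After the difference (first − rest): starting from the result so far, the cone at (16, 14.5) misses the remaining region (no effect) — 1 connected region; (whole slice rotated 65° about Z — lengths, areas and connectivity unchanged). Overall, the cross-section is a single solid region. Undo the 65° rotation: the query point maps to (-1.402, -2.199) in the un-rotated model frame. The nearest boundary edge runs (-1.75, -3.03)→(-3.50, 0.00); distance from the point to it = 0.72 mm. The point is inside the cross-section, 0.72 mm from the nearest boundary — within the 1.2 mm shell band (2 × 0.6).

shell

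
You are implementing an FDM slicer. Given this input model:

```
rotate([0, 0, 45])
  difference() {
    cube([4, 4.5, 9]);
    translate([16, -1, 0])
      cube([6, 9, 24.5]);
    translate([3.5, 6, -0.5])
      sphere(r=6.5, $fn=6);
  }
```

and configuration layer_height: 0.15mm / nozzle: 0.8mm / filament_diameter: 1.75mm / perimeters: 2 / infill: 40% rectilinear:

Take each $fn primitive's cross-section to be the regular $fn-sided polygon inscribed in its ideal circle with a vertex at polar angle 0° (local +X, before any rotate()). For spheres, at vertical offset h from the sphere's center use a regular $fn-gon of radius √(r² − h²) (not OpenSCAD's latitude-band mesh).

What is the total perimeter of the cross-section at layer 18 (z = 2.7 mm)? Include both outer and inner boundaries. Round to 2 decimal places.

12.03 mm

At z = 2.7 mm: the cube (footprint 4×4.5) is included at this height (perimeter 17.00 mm); the cube at (16, -1) is present — its section is the full 6×9 rectangle (perimeter 30.00 mm); the r=6.5 sphere at (3.5, 6) contributes a regular 6-gon of circumradius √(6.5²−3.2²) = 5.658 (perimeter = 2·6·5.658·sin(180°/6) = 33.95 mm); After the difference (first − rest): starting from the 4×4.5 cube, the 6×9 cube at (16, -1) misses the remaining region (no effect); the r=6.5 sphere at (3.5, 6) partially overlaps it — only the 13.21 mm² overlap (of its 83.16 mm²) is removed, clipping the outline — boundary = 12.03 mm; (rotated 45° about Z; rotation is an isometry so areas/perimeters/island counts are preserved). Overall, the cross-section is a single solid region. Total boundary length (outer) = 12.03 mm.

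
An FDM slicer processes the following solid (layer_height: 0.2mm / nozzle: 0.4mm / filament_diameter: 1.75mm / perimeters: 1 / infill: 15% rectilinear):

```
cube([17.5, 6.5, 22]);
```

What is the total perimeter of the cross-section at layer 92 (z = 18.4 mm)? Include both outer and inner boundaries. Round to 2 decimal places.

48.00 mm

At z = 18.4 mm: the cube is present — its section is the full 17.5×6.5 rectangle (perimeter 48.00 mm). Overall, the cross-section is a single solid region. Total boundary length (outer) = 48.00 mm.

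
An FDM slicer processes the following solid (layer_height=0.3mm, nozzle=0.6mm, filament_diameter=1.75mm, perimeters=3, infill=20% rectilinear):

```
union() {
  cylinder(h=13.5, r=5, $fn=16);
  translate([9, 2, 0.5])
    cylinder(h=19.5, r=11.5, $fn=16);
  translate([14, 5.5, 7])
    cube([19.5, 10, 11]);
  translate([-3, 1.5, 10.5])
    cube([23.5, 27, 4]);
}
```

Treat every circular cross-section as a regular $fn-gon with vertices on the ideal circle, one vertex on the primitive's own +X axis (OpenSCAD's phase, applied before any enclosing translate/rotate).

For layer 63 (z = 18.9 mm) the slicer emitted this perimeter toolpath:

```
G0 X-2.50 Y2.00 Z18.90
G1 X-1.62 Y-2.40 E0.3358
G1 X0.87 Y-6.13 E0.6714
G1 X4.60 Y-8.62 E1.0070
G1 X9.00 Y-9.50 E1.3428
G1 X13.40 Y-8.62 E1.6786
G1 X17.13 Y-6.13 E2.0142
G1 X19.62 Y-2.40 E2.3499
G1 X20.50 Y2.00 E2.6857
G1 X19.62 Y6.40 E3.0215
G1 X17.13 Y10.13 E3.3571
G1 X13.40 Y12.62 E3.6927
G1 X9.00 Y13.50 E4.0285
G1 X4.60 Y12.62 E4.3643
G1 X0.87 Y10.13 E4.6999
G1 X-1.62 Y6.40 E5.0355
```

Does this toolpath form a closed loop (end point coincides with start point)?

no

Start point (G0): (-2.50, 2.00). End point (last G1): the path does not return to the start — open.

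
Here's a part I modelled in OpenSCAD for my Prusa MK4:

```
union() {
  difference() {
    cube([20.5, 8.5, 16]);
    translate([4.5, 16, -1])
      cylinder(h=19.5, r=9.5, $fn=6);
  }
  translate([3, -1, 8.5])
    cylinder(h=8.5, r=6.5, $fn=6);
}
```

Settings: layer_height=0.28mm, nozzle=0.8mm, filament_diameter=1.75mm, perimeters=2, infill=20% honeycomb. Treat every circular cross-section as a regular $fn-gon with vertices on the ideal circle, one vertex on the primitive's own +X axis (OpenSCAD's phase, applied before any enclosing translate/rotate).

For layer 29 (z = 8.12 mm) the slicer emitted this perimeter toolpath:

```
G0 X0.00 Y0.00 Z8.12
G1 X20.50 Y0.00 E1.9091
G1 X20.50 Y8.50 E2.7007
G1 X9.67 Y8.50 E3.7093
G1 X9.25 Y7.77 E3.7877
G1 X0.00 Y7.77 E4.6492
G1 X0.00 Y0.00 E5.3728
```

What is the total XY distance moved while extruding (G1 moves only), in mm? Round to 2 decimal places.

Sum the Euclidean lengths of each G1 segment: total = 57.69 mm.

57.69 mm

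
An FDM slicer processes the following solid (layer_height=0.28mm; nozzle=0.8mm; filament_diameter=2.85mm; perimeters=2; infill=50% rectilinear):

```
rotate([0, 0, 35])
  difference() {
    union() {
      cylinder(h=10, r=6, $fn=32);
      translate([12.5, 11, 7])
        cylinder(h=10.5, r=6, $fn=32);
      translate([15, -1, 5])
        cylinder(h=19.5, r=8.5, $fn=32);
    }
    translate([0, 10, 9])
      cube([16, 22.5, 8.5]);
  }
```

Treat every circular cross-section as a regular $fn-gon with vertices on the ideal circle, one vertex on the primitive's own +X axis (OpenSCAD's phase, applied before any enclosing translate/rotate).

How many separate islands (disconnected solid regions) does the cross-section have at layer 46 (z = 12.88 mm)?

At z = 12.88 mm: the cylinder does not reach this height (z outside [0, 10]); the r=6 cylinder at (12.5, 11) contributes a regular 32-gon of circumradius 6; the cylinder at (15, -1): section is a regular 32-gon, circumradius r=8.5; Combining (union): the regions partially overlap (shared area 11.19 mm²), so overlapping operands fuse into one piece — 1 connected region; the cube at (0, 10) (footprint 16×22.5) is included at this height; After the difference (first − rest): starting from that combined region, the 16×22.5 cube at (0, 10) partially overlaps it — only the 57.21 mm² overlap (of its 360.00 mm²) is removed, clipping the outline — 1 connected region; (whole slice rotated 35° about Z — lengths, areas and connectivity unchanged). Overall, the cross-section is a single solid region. Island count = 1.

1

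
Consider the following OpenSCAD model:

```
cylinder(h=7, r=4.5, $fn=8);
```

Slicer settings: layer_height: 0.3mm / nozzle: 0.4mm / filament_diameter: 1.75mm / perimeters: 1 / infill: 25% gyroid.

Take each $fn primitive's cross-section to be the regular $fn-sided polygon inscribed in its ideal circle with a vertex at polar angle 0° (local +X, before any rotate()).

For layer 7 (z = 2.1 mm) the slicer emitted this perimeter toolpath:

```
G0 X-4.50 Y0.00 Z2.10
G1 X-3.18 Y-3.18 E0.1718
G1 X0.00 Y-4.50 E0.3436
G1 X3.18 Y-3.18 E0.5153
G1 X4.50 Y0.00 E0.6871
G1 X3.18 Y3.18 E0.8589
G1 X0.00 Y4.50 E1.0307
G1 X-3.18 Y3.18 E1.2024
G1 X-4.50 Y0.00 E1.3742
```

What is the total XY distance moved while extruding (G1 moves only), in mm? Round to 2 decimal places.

Sum the Euclidean lengths of each G1 segment: total = 27.54 mm.

27.54 mm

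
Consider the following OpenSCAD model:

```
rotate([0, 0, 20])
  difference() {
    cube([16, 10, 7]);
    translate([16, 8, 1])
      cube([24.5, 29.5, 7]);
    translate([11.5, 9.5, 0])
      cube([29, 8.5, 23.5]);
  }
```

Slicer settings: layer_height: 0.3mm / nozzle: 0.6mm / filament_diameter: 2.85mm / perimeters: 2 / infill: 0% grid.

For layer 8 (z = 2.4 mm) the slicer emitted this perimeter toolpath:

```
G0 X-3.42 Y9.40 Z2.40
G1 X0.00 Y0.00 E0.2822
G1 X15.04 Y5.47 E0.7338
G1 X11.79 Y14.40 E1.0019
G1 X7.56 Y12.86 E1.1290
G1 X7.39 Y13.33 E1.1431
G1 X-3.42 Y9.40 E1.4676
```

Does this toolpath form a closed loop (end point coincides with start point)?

Start point (G0): (-3.42, 9.40). End point (last G1): the path returns to the start — closed.

yes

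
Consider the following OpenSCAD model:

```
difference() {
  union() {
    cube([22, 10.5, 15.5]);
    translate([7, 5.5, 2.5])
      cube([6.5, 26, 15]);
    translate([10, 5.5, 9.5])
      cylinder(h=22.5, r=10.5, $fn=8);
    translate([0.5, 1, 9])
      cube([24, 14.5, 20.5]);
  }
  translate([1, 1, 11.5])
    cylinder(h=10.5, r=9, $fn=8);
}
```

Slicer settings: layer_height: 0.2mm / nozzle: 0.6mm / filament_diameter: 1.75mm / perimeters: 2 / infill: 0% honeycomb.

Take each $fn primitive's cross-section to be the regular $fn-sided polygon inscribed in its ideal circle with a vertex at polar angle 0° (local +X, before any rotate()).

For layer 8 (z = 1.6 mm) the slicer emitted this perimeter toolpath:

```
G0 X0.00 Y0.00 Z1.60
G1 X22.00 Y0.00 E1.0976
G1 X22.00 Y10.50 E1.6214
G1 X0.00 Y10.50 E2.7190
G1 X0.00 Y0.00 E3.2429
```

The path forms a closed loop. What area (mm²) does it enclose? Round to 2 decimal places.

231.00 mm²

Apply the shoelace formula to the sequence of (X, Y) vertices; enclosed area = 231.00 mm².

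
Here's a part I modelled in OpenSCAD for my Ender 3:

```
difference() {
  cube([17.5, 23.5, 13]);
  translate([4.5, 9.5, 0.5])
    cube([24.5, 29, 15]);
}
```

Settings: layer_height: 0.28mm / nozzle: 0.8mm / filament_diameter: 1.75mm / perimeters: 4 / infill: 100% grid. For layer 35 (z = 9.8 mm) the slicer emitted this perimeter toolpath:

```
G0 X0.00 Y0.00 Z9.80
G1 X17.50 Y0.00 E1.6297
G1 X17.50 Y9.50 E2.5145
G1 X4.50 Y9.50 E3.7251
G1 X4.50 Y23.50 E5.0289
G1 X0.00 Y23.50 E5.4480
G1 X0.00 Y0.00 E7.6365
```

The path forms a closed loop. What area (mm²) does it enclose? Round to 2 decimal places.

Apply the shoelace formula to the sequence of (X, Y) vertices; enclosed area = 229.25 mm².

229.25 mm²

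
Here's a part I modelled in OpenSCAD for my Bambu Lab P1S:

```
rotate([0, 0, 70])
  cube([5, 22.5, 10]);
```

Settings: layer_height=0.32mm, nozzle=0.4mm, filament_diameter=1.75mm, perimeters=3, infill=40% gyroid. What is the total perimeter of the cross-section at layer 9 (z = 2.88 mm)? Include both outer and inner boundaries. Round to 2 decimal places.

55.00 mm

At z = 2.88 mm: the cube is present — its section is the full 5×22.5 rectangle (perimeter 55.00 mm); (whole slice rotated 70° about Z — lengths, areas and connectivity unchanged). Overall, the cross-section is a single solid region. Total boundary length (outer) = 55.00 mm.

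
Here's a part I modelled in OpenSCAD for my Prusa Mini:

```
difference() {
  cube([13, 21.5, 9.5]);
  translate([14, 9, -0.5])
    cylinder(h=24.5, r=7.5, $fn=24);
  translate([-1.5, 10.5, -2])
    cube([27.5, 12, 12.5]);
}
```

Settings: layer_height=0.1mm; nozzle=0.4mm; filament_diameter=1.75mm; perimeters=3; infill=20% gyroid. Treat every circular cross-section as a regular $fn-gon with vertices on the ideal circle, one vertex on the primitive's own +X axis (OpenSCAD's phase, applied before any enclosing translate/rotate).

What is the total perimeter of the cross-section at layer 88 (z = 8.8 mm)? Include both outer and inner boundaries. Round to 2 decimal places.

44.08 mm

At z = 8.8 mm: the cube is present — its section is the full 13×21.5 rectangle (perimeter 69.00 mm); the r=7.5 cylinder at (14, 9) gives a regular 24-gon of circumradius 7.5 (constant along its height) (perimeter = 2·24·7.500·sin(180°/24) = 46.99 mm); the cube at (-1.5, 10.5) is present — its section is the full 27.5×12 rectangle (perimeter 79.00 mm); Subtracting the remaining from the first: starting from the 13×21.5 cube, the r=7.5 cylinder at (14, 9) partially overlaps it — only the 72.48 mm² overlap (of its 174.70 mm²) is removed, clipping the outline; the 27.5×12 cube at (-1.5, 10.5) partially overlaps it — only the 116.36 mm² overlap (of its 330.00 mm²) is removed, clipping the outline — boundary = 44.08 mm. Overall, the cross-section is a single solid region. Total boundary length (outer) = 44.08 mm.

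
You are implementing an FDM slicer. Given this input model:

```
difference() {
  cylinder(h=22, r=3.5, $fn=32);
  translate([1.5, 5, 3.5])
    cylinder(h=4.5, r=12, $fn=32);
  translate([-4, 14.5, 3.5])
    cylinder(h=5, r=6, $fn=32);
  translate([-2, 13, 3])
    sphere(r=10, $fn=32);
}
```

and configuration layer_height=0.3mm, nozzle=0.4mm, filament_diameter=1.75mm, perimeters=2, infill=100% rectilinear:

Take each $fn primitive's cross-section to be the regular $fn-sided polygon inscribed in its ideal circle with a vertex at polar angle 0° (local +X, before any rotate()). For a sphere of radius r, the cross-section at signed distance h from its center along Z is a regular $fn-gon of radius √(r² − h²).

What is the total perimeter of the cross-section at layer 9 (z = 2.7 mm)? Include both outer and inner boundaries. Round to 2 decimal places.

21.91 mm

At z = 2.7 mm: the r=3.5 cylinder gives a regular 32-gon of circumradius 3.5 (constant along its height) (perimeter = 2·32·3.500·sin(180°/32) = 21.96 mm); the cylinder at (1.5, 5) is absent (z outside [3.5, 8]); the cylinder at (-4, 14.5) is absent (z outside [3.5, 8.5]); the r=10 sphere at (-2, 13) slices to a regular 32-gon of circumradius 9.995 (√(r²−h²) with h=0.3 from center) (perimeter = 2·32·9.995·sin(180°/32) = 62.70 mm); Subtracting the remaining from the first: starting from the r=3.5 cylinder, the r=10 sphere at (-2, 13) partially overlaps it — only the 0.49 mm² overlap (of its 311.86 mm²) is removed, clipping the outline — boundary = 21.91 mm. Overall, the cross-section is a single solid region. Total boundary length (outer) = 21.91 mm.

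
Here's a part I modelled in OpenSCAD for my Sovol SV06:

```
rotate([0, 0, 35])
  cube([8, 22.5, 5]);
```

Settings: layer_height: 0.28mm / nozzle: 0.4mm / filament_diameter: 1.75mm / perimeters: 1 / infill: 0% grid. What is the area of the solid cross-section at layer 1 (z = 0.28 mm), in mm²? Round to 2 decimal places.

At z = 0.28 mm: the cube (footprint 8×22.5) is included at this height (area 180.00 mm²); (whole slice rotated 35° about Z — lengths, areas and connectivity unchanged). Overall, the cross-section is a single solid region. Net area = 180.00 mm².

180.00 mm²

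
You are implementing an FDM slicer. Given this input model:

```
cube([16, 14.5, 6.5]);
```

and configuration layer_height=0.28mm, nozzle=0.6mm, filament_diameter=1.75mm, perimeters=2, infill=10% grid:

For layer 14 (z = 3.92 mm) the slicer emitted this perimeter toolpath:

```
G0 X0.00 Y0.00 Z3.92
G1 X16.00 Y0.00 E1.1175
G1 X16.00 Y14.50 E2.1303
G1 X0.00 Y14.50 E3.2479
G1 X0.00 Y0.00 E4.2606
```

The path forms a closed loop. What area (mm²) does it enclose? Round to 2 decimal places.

Apply the shoelace formula to the sequence of (X, Y) vertices; enclosed area = 232.00 mm².

232.00 mm²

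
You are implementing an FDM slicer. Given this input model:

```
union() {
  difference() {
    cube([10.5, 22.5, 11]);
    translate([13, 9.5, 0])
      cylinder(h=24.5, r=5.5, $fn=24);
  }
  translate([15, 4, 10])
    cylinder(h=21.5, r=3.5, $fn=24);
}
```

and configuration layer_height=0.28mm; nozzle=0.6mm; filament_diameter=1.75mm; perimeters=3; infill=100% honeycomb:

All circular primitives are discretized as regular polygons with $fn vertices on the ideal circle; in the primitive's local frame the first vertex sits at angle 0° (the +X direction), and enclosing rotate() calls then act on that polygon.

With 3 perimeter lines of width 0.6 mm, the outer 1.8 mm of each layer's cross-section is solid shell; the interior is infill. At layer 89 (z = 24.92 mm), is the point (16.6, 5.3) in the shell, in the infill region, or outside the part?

shell

At z = 24.92 mm: the cube is absent (z outside [0, 11]); the cylinder at (13, 9.5) does not reach this height (z outside [0, 24.5]); After the difference (first − rest): the first operand is absent here, so nothing remains; the r=3.5 cylinder at (15, 4) gives a regular 24-gon of circumradius 3.5 (constant along its height); Merging all regions: only the r=3.5 cylinder at (15, 4) is present, so the union is just that shape — 1 connected region. Overall, the cross-section is a single solid region. The nearest boundary edge runs (18.03, 5.75)→(17.47, 6.47); distance from the point to it = 1.41 mm. The point is inside the cross-section, 1.41 mm from the nearest boundary — within the 1.8 mm shell band (3 × 0.6).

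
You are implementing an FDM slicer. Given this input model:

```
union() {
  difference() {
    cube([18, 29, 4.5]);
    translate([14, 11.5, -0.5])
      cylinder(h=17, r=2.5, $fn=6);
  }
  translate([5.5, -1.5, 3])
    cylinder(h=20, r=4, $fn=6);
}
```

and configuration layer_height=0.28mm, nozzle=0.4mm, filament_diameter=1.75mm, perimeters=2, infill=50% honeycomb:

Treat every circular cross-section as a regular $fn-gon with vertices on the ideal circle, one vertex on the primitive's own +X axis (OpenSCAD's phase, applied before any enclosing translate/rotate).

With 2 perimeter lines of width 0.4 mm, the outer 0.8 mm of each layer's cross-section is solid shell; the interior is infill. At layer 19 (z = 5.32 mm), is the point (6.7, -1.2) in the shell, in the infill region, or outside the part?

At z = 5.32 mm: the cube does not reach this height (z outside [0, 4.5]); the cylinder at (14, 11.5): section is a regular 6-gon, circumradius r=2.5; After the difference (first − rest): the first operand is absent here, so nothing remains; the cylinder at (5.5, -1.5): section is a regular 6-gon, circumradius r=4; Combining (union): only the r=4 cylinder at (5.5, -1.5) is present, so the union is just that shape — 1 connected region. Overall, the cross-section is a single solid region. The nearest boundary edge runs (9.50, -1.50)→(7.50, 1.96); distance from the point to it = 2.27 mm. The point is inside the cross-section and 2.27 mm from the nearest boundary — more than the 0.8 mm shell width (2 × 0.4), so it's in the infill interior.

infill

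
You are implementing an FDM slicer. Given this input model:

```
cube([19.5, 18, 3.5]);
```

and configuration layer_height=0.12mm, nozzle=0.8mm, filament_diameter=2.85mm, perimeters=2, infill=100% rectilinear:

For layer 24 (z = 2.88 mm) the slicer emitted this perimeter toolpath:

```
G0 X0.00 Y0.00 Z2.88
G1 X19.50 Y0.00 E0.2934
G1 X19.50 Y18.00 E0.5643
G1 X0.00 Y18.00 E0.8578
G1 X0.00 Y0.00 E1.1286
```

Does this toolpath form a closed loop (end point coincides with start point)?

Start point (G0): (0.00, 0.00). End point (last G1): the path returns to the start — closed.

yes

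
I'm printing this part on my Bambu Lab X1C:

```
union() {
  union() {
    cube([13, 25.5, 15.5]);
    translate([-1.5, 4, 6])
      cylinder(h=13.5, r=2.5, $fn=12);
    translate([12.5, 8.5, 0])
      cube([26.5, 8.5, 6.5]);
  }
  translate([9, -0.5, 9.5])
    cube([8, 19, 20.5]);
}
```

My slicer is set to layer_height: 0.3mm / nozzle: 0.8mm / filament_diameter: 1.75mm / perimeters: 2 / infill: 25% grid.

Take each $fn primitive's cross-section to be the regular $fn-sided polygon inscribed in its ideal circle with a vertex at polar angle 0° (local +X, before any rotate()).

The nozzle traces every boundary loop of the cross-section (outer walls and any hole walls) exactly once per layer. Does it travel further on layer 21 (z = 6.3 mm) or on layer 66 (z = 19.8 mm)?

layer 21 (z = 6.3 mm)

Layer 21 (z = 6.3): the cube (footprint 13×25.5) is included at this height (perimeter 77.00 mm); the r=2.5 cylinder at (-1.5, 4) contributes a regular 12-gon of circumradius 2.5 (perimeter = 2·12·2.500·sin(180°/12) = 15.53 mm); the cube at (12.5, 8.5) (footprint 26.5×8.5) is included at this height (perimeter 70.00 mm); Merging all regions: the regions partially overlap (shared area 6.77 mm²), so the edge portions inside another operand are dropped and the merged outline is re-measured after clipping — boundary = 136.23 mm; the cube at (9, -0.5) does not reach this height (z outside [9.5, 30]); Taking the union: only that combined region is present, so the union is just that shape — boundary = 136.23 mm. So its perimeter = 136.23 mm. Layer 66 (z = 19.8): the cube is absent (z outside [0, 15.5]); the cylinder at (-1.5, 4) is absent (z outside [6, 19.5]); the cube at (12.5, 8.5) does not reach this height (z outside [0, 6.5]); Merging all regions: nothing is present at this height; the cube at (9, -0.5) (footprint 8×19) is included at this height (perimeter 54.00 mm); Combining (union): only the 8×19 cube at (9, -0.5) is present, so the union is just that shape — boundary = 54.00 mm. So its perimeter = 54.00 mm. Layer 21 is larger (136.23 vs 54.00 mm).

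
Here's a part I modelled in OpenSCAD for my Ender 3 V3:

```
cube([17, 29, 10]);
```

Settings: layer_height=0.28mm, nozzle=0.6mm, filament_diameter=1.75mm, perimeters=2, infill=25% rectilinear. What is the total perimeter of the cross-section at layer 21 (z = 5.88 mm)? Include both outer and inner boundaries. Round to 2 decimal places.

92.00 mm

At z = 5.88 mm: the 17×29 cube contributes its full rectangle (perimeter 92.00 mm). Overall, the cross-section is a single solid region. Total boundary length (outer) = 92.00 mm.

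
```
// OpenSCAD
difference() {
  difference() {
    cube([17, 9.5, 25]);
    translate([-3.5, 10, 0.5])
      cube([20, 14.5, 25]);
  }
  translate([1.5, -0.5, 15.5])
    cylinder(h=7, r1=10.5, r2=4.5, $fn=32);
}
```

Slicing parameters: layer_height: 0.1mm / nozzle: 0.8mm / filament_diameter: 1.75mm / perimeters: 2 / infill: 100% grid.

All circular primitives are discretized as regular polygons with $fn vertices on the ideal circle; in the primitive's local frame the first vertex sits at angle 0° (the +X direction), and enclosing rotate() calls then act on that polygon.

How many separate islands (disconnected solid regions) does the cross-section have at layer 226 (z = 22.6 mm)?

At z = 22.6 mm: the cube (footprint 17×9.5) is included at this height; the cube at (-3.5, 10) (footprint 20×14.5) is included at this height; Taking the first minus the rest: starting from the 17×9.5 cube, the 20×14.5 cube at (-3.5, 10) misses the remaining region (no effect) — 1 connected region; the cone at (1.5, -0.5) is not intersected at this z (z outside [15.5, 22.5]); Taking the first minus the rest: none of the subtracted shapes is present at this height, so the result so far is unchanged — 1 connected region. Overall, the cross-section is a single solid region. Island count = 1.

1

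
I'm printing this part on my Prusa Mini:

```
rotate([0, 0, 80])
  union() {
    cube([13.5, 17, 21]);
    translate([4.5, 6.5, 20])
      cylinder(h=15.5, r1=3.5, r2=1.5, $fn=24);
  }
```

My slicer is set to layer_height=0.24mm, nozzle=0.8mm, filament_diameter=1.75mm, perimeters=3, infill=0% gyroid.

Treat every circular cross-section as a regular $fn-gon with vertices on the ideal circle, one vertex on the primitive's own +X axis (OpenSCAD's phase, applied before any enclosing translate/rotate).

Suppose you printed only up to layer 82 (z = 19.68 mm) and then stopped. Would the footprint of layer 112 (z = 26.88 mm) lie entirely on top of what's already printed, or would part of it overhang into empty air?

entirely on top

Compare the two slices. At z = 19.68: the cube (footprint 13.5×17) is included at this height (area 229.50 mm²); the cone at (4.5, 6.5) does not reach this height (z outside [20, 35.5]); Taking the union: only the 13.5×17 cube is present, so the union is just that shape — area = 229.50 mm²; (rotated 80° about Z; rotation is an isometry so areas/perimeters/island counts are preserved). At z = 26.88: the cube is absent (z outside [0, 21]); the cone at (4.5, 6.5): at t=0.444 of its height the radius interpolates to r₁+(r₂−r₁)t = 2.612, giving a regular 24-gon of that circumradius (area = (24/2)·2.612²·sin(360°/24) = 21.19 mm²); Merging all regions: only the cone at (4.5, 6.5) is present, so the union is just that shape — area = 21.19 mm²; (rotated 80° about Z; rotation is an isometry so areas/perimeters/island counts are preserved). Checking containment: the cross-section at z = 26.88 is a subset of the cross-section at z = 19.68.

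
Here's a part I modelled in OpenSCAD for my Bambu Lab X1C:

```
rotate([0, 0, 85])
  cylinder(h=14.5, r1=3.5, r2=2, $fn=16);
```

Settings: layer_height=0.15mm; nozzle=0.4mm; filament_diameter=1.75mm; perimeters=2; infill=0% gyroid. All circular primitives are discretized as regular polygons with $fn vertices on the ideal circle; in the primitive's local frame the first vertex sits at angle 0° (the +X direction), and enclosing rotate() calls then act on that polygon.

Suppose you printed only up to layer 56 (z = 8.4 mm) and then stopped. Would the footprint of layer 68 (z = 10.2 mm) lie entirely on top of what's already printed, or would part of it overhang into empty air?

Compare the two slices. At z = 8.4: the cone (r1=3.5→r2=2) has section circumradius 2.631 here — a regular 16-gon (area = (16/2)·2.631²·sin(360°/16) = 21.19 mm²); (whole slice rotated 85° about Z — lengths, areas and connectivity unchanged). At z = 10.2: the cone: at t=0.703 of its height the radius interpolates to r₁+(r₂−r₁)t = 2.445, giving a regular 16-gon of that circumradius (area = (16/2)·2.445²·sin(360°/16) = 18.30 mm²); (rotated 85° about Z; rotation is an isometry so areas/perimeters/island counts are preserved). Checking containment: the cross-section at z = 10.2 is a subset of the cross-section at z = 8.4.

entirely on top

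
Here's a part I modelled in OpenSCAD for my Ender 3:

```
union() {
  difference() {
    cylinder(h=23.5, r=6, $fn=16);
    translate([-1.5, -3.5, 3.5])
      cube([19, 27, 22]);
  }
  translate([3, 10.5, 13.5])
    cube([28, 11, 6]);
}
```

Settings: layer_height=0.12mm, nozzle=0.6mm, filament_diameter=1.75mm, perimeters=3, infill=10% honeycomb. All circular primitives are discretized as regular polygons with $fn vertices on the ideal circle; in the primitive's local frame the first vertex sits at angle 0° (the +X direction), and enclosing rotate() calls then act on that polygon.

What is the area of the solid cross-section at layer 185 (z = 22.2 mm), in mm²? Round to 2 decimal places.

At z = 22.2 mm: the r=6 cylinder gives a regular 16-gon of circumradius 6 (constant along its height) (area = (16/2)·6.000²·sin(360°/16) = 110.21 mm²); the cube at (-1.5, -3.5) (footprint 19×27) is included at this height (area 513.00 mm²); After the difference (first − rest): starting from the r=6 cylinder (110.21 mm²), the 19×27 cube at (-1.5, -3.5) partially overlaps it — only the 61.02 mm² overlap (of its 513.00 mm²) is removed, clipping the outline — area = 49.19 mm²; the cube at (3, 10.5) does not reach this height (z outside [13.5, 19.5]); Combining (union): only that combined region is present, so the union is just that shape — area = 49.19 mm². Overall, the cross-section is a single solid region. Net area = 49.19 mm².

49.19 mm²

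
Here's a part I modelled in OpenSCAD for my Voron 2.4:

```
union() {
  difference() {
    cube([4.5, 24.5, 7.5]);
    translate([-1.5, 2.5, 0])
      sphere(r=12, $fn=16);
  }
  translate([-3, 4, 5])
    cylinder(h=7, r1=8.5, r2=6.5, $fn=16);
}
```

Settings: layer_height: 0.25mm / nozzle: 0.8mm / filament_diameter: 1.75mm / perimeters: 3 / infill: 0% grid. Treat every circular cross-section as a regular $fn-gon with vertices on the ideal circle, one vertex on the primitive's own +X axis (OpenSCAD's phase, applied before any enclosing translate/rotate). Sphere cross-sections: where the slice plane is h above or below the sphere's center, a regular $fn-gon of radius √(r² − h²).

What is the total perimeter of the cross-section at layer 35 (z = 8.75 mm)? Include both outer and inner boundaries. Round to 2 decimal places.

46.38 mm

At z = 8.75 mm: the cube is absent (z outside [0, 7.5]); the r=12 sphere at (-1.5, 2.5) contributes a regular 16-gon of circumradius √(12²−8.75²) = 8.212 (perimeter = 2·16·8.212·sin(180°/16) = 51.27 mm); After the difference (first − rest): the first operand is absent here, so nothing remains; the cone at (-3, 4): at t=0.536 of its height the radius interpolates to r₁+(r₂−r₁)t = 7.429, giving a regular 16-gon of that circumradius (perimeter = 2·16·7.429·sin(180°/16) = 46.38 mm); Combining (union): only the cone at (-3, 4) is present, so the union is just that shape — boundary = 46.38 mm. Overall, the cross-section is a single solid region. Total boundary length (outer) = 46.38 mm.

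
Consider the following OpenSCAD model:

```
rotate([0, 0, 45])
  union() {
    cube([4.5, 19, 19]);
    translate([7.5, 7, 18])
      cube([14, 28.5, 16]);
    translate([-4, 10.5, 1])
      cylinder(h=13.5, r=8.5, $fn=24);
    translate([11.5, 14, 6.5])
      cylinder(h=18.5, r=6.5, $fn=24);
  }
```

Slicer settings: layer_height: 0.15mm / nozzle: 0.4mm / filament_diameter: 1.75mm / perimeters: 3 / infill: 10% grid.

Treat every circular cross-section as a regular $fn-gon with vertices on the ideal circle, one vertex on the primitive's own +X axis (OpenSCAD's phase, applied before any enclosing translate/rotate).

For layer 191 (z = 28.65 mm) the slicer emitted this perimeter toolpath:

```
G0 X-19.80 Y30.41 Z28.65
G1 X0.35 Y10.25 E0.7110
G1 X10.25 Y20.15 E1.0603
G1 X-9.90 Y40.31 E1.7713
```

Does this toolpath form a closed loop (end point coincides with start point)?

Start point (G0): (-19.80, 30.41). End point (last G1): the path does not return to the start — open.

no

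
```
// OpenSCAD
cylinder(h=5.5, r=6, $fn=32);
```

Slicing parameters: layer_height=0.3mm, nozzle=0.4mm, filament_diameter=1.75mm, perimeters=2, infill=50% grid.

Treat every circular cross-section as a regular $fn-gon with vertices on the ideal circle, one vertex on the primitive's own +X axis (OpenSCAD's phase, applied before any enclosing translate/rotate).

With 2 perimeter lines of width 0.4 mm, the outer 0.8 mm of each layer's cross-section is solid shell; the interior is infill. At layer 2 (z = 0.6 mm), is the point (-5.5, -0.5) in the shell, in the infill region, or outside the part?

shell

At z = 0.6 mm: the cylinder: section is a regular 32-gon, circumradius r=6. Overall, the cross-section is a single solid region. The nearest boundary edge runs (-6.00, 0.00)→(-5.88, -1.17); distance from the point to it = 0.45 mm. The point is inside the cross-section, 0.45 mm from the nearest boundary — within the 0.8 mm shell band (2 × 0.4).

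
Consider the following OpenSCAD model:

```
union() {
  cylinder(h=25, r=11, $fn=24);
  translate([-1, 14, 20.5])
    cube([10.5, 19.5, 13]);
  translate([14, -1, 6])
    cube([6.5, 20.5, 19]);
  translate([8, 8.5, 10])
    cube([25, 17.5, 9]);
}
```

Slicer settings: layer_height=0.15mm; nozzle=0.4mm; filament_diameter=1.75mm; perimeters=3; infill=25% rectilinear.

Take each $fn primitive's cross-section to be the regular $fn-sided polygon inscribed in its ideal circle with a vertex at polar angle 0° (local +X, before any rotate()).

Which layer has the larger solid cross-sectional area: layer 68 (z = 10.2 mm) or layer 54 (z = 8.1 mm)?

layer 68 (z = 10.2 mm)

Layer 68 (z = 10.2): the r=11 cylinder contributes a regular 24-gon of circumradius 11 (area = (24/2)·11.000²·sin(360°/24) = 375.81 mm²); the cube at (-1, 14) does not reach this height (z outside [20.5, 33.5]); the 6.5×20.5 cube at (14, -1) contributes its full rectangle (area 133.25 mm²); the 25×17.5 cube at (8, 8.5) contributes its full rectangle (area 437.50 mm²); Taking the union: the regions partially overlap — summed areas 946.56 mm² minus the doubly-counted overlap 71.50 mm² gives 875.06 mm² — area = 875.06 mm². So its area = 875.06 mm². Layer 54 (z = 8.1): the cylinder: section is a regular 24-gon, circumradius r=11 (area = (24/2)·11.000²·sin(360°/24) = 375.81 mm²); the cube at (-1, 14) is not intersected at this z (z outside [20.5, 33.5]); the 6.5×20.5 cube at (14, -1) contributes its full rectangle (area 133.25 mm²); the cube at (8, 8.5) is not intersected at this z (z outside [10, 19]); Taking the union: the 2 present regions are separate (no shared area or edge), so areas and boundary lengths simply add and each stays a separate island — area = 509.06 mm². So its area = 509.06 mm². Layer 68 is larger (875.06 vs 509.06 mm²).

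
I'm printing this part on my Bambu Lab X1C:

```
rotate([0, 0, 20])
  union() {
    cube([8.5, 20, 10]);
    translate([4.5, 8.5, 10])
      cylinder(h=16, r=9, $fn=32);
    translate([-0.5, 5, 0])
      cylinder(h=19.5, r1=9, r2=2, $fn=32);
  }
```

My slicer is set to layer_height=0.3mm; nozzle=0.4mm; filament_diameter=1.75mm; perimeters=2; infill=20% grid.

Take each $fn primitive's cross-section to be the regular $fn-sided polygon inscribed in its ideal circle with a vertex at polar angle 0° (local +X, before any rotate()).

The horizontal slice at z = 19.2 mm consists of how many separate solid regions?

1

At z = 19.2 mm: the cube does not reach this height (z outside [0, 10]); the r=9 cylinder at (4.5, 8.5) contributes a regular 32-gon of circumradius 9; the cone at (-0.5, 5) (r1=9→r2=2) has section circumradius 2.108 here — a regular 32-gon; Taking the union: the cone at (-0.5, 5) lies entirely inside the r=9 cylinder at (4.5, 8.5), so the union is just the r=9 cylinder at (4.5, 8.5) — 1 connected region; (rotated 20° about Z; rotation is an isometry so areas/perimeters/island counts are preserved). The result has 1 disconnected region.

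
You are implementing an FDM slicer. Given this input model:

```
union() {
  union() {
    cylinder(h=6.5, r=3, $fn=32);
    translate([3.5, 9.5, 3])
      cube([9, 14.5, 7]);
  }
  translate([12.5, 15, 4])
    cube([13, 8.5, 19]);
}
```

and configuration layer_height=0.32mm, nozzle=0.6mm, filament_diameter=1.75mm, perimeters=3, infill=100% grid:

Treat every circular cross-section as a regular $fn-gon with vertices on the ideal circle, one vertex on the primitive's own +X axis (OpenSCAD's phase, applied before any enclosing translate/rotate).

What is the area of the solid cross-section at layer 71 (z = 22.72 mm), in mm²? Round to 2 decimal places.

110.50 mm²

At z = 22.72 mm: the cylinder is absent (z outside [0, 6.5]); the cube at (3.5, 9.5) does not reach this height (z outside [3, 10]); Taking the union: nothing is present at this height; the 13×8.5 cube at (12.5, 15) contributes its full rectangle (area 110.50 mm²); Combining (union): only the 13×8.5 cube at (12.5, 15) is present, so the union is just that shape — area = 110.50 mm². Overall, the cross-section is a single solid region. Net area = 110.50 mm².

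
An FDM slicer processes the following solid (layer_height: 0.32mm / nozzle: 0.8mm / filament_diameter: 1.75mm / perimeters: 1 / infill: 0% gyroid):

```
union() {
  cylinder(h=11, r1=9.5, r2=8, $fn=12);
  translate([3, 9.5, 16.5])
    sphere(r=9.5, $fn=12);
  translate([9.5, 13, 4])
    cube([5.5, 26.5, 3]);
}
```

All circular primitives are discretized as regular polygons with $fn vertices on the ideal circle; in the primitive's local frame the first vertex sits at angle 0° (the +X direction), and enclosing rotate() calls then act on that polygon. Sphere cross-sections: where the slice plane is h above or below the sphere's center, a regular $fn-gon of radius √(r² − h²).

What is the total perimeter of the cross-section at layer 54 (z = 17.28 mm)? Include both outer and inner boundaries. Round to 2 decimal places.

58.81 mm

At z = 17.28 mm: the cone does not reach this height (z outside [0, 11]); the r=9.5 sphere at (3, 9.5) contributes a regular 12-gon of circumradius √(9.5²−0.78²) = 9.468 (perimeter = 2·12·9.468·sin(180°/12) = 58.81 mm); the cube at (9.5, 13) does not reach this height (z outside [4, 7]); Taking the union: only the r=9.5 sphere at (3, 9.5) is present, so the union is just that shape — boundary = 58.81 mm. Overall, the cross-section is a single solid region. Total boundary length (outer) = 58.81 mm.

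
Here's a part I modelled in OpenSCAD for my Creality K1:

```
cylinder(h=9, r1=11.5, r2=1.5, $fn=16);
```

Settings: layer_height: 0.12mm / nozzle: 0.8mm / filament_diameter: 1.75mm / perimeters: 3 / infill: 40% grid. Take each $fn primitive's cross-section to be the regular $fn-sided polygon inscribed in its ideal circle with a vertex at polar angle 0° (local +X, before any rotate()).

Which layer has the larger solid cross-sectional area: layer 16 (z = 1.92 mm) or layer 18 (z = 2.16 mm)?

layer 16 (z = 1.92 mm)

Layer 16 (z = 1.92): the cone (r1=11.5→r2=1.5) has section circumradius 9.367 here — a regular 16-gon (area = (16/2)·9.367²·sin(360°/16) = 268.60 mm²). So its area = 268.60 mm². Layer 18 (z = 2.16): the cone (r1=11.5→r2=1.5) has section circumradius 9.100 here — a regular 16-gon (area = (16/2)·9.100²·sin(360°/16) = 253.52 mm²). So its area = 253.52 mm². Layer 16 is larger (268.60 vs 253.52 mm²).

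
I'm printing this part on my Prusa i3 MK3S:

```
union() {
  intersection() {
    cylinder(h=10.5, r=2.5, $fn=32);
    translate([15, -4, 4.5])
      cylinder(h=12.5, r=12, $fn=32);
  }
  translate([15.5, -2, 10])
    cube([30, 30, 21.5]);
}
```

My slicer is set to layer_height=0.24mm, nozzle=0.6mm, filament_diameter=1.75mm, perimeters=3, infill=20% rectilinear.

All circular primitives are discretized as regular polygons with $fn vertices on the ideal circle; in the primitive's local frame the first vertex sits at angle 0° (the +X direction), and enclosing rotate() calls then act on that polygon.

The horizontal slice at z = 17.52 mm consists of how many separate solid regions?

1

At z = 17.52 mm: the cylinder is not intersected at this z (z outside [0, 10.5]); the cylinder at (15, -4) is not intersected at this z (z outside [4.5, 17]); Keeping only the common overlap: at least one operand is absent at this height, so nothing remains; the 30×30 cube at (15.5, -2) contributes its full rectangle; Combining (union): only the 30×30 cube at (15.5, -2) is present, so the union is just that shape — 1 connected region. The result has 1 disconnected region.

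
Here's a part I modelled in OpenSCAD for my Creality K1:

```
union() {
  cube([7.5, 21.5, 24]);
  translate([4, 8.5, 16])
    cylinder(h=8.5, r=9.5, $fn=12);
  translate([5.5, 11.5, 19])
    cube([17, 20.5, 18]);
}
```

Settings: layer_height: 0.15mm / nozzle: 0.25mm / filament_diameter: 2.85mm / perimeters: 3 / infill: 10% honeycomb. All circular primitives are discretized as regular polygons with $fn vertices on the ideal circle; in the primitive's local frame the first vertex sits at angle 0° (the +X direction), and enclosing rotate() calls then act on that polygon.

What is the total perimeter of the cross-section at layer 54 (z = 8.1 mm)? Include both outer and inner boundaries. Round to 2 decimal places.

At z = 8.1 mm: the cube (footprint 7.5×21.5) is included at this height (perimeter 58.00 mm); the cylinder at (4, 8.5) is absent (z outside [16, 24.5]); the cube at (5.5, 11.5) is not intersected at this z (z outside [19, 37]); Merging all regions: only the 7.5×21.5 cube is present, so the union is just that shape — boundary = 58.00 mm. Overall, the cross-section is a single solid region. Total boundary length (outer) = 58.00 mm.

58.00 mm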